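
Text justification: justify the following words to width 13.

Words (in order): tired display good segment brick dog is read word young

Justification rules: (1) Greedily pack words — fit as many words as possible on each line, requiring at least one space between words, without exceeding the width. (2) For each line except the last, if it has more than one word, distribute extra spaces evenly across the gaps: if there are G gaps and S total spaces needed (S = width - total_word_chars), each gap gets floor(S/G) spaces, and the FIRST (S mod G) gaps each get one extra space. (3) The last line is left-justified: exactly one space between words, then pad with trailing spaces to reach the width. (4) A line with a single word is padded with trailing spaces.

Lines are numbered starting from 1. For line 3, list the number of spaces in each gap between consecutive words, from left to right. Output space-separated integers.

Answer: 2 1

Derivation:
Line 1: ['tired', 'display'] (min_width=13, slack=0)
Line 2: ['good', 'segment'] (min_width=12, slack=1)
Line 3: ['brick', 'dog', 'is'] (min_width=12, slack=1)
Line 4: ['read', 'word'] (min_width=9, slack=4)
Line 5: ['young'] (min_width=5, slack=8)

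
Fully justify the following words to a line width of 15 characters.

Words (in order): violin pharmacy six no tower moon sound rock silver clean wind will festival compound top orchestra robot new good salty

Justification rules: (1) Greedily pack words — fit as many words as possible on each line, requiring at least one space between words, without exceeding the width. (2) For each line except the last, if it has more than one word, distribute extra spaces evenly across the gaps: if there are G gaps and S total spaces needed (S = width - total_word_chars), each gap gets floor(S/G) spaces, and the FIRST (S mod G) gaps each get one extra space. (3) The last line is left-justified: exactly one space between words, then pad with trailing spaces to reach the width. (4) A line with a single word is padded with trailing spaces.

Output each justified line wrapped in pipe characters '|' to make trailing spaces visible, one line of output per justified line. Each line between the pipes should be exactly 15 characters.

Line 1: ['violin', 'pharmacy'] (min_width=15, slack=0)
Line 2: ['six', 'no', 'tower'] (min_width=12, slack=3)
Line 3: ['moon', 'sound', 'rock'] (min_width=15, slack=0)
Line 4: ['silver', 'clean'] (min_width=12, slack=3)
Line 5: ['wind', 'will'] (min_width=9, slack=6)
Line 6: ['festival'] (min_width=8, slack=7)
Line 7: ['compound', 'top'] (min_width=12, slack=3)
Line 8: ['orchestra', 'robot'] (min_width=15, slack=0)
Line 9: ['new', 'good', 'salty'] (min_width=14, slack=1)

Answer: |violin pharmacy|
|six   no  tower|
|moon sound rock|
|silver    clean|
|wind       will|
|festival       |
|compound    top|
|orchestra robot|
|new good salty |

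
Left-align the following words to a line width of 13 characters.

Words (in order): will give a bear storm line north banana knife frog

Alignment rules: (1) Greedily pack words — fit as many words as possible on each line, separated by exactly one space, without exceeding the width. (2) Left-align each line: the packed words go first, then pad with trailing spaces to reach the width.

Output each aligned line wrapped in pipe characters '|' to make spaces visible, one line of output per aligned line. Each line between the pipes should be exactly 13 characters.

Answer: |will give a  |
|bear storm   |
|line north   |
|banana knife |
|frog         |

Derivation:
Line 1: ['will', 'give', 'a'] (min_width=11, slack=2)
Line 2: ['bear', 'storm'] (min_width=10, slack=3)
Line 3: ['line', 'north'] (min_width=10, slack=3)
Line 4: ['banana', 'knife'] (min_width=12, slack=1)
Line 5: ['frog'] (min_width=4, slack=9)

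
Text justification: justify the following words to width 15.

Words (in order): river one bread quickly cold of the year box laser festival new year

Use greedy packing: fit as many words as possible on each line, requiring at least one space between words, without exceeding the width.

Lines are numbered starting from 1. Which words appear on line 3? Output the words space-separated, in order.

Line 1: ['river', 'one', 'bread'] (min_width=15, slack=0)
Line 2: ['quickly', 'cold', 'of'] (min_width=15, slack=0)
Line 3: ['the', 'year', 'box'] (min_width=12, slack=3)
Line 4: ['laser', 'festival'] (min_width=14, slack=1)
Line 5: ['new', 'year'] (min_width=8, slack=7)

Answer: the year box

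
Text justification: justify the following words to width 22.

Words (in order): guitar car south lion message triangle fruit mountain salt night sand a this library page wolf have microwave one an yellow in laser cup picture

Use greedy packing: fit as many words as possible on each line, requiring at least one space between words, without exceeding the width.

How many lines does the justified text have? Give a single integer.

Line 1: ['guitar', 'car', 'south', 'lion'] (min_width=21, slack=1)
Line 2: ['message', 'triangle', 'fruit'] (min_width=22, slack=0)
Line 3: ['mountain', 'salt', 'night'] (min_width=19, slack=3)
Line 4: ['sand', 'a', 'this', 'library'] (min_width=19, slack=3)
Line 5: ['page', 'wolf', 'have'] (min_width=14, slack=8)
Line 6: ['microwave', 'one', 'an'] (min_width=16, slack=6)
Line 7: ['yellow', 'in', 'laser', 'cup'] (min_width=19, slack=3)
Line 8: ['picture'] (min_width=7, slack=15)
Total lines: 8

Answer: 8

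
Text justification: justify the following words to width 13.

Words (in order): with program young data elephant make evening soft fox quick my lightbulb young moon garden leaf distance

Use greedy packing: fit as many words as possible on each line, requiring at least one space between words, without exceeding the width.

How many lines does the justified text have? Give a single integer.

Answer: 9

Derivation:
Line 1: ['with', 'program'] (min_width=12, slack=1)
Line 2: ['young', 'data'] (min_width=10, slack=3)
Line 3: ['elephant', 'make'] (min_width=13, slack=0)
Line 4: ['evening', 'soft'] (min_width=12, slack=1)
Line 5: ['fox', 'quick', 'my'] (min_width=12, slack=1)
Line 6: ['lightbulb'] (min_width=9, slack=4)
Line 7: ['young', 'moon'] (min_width=10, slack=3)
Line 8: ['garden', 'leaf'] (min_width=11, slack=2)
Line 9: ['distance'] (min_width=8, slack=5)
Total lines: 9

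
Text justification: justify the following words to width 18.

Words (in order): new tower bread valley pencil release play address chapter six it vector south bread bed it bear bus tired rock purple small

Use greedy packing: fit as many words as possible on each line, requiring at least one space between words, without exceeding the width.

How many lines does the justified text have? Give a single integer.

Line 1: ['new', 'tower', 'bread'] (min_width=15, slack=3)
Line 2: ['valley', 'pencil'] (min_width=13, slack=5)
Line 3: ['release', 'play'] (min_width=12, slack=6)
Line 4: ['address', 'chapter'] (min_width=15, slack=3)
Line 5: ['six', 'it', 'vector'] (min_width=13, slack=5)
Line 6: ['south', 'bread', 'bed', 'it'] (min_width=18, slack=0)
Line 7: ['bear', 'bus', 'tired'] (min_width=14, slack=4)
Line 8: ['rock', 'purple', 'small'] (min_width=17, slack=1)
Total lines: 8

Answer: 8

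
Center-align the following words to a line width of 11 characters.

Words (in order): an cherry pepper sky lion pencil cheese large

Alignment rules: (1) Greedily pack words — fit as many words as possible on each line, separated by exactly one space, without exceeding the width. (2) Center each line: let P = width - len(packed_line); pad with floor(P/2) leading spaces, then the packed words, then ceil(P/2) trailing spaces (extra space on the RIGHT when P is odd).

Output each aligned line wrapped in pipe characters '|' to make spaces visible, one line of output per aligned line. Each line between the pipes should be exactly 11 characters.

Line 1: ['an', 'cherry'] (min_width=9, slack=2)
Line 2: ['pepper', 'sky'] (min_width=10, slack=1)
Line 3: ['lion', 'pencil'] (min_width=11, slack=0)
Line 4: ['cheese'] (min_width=6, slack=5)
Line 5: ['large'] (min_width=5, slack=6)

Answer: | an cherry |
|pepper sky |
|lion pencil|
|  cheese   |
|   large   |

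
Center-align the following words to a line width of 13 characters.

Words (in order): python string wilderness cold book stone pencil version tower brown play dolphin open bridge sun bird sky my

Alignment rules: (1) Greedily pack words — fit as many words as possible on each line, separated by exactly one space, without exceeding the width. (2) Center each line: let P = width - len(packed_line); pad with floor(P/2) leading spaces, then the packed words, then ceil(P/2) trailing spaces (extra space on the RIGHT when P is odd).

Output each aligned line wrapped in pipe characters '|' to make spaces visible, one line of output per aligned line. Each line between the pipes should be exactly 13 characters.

Line 1: ['python', 'string'] (min_width=13, slack=0)
Line 2: ['wilderness'] (min_width=10, slack=3)
Line 3: ['cold', 'book'] (min_width=9, slack=4)
Line 4: ['stone', 'pencil'] (min_width=12, slack=1)
Line 5: ['version', 'tower'] (min_width=13, slack=0)
Line 6: ['brown', 'play'] (min_width=10, slack=3)
Line 7: ['dolphin', 'open'] (min_width=12, slack=1)
Line 8: ['bridge', 'sun'] (min_width=10, slack=3)
Line 9: ['bird', 'sky', 'my'] (min_width=11, slack=2)

Answer: |python string|
| wilderness  |
|  cold book  |
|stone pencil |
|version tower|
| brown play  |
|dolphin open |
| bridge sun  |
| bird sky my |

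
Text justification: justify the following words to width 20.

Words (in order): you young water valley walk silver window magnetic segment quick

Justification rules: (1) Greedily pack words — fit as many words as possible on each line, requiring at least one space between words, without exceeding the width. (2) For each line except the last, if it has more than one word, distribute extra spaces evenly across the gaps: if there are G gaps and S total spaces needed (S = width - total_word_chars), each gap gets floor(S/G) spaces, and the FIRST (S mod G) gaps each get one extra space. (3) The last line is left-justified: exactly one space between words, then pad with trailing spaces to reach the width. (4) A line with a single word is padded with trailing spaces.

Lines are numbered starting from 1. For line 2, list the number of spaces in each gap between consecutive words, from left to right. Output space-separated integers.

Answer: 2 2

Derivation:
Line 1: ['you', 'young', 'water'] (min_width=15, slack=5)
Line 2: ['valley', 'walk', 'silver'] (min_width=18, slack=2)
Line 3: ['window', 'magnetic'] (min_width=15, slack=5)
Line 4: ['segment', 'quick'] (min_width=13, slack=7)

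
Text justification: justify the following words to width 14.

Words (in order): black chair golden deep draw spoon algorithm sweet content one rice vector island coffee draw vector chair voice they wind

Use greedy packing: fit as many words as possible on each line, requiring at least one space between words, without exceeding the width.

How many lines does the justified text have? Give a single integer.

Line 1: ['black', 'chair'] (min_width=11, slack=3)
Line 2: ['golden', 'deep'] (min_width=11, slack=3)
Line 3: ['draw', 'spoon'] (min_width=10, slack=4)
Line 4: ['algorithm'] (min_width=9, slack=5)
Line 5: ['sweet', 'content'] (min_width=13, slack=1)
Line 6: ['one', 'rice'] (min_width=8, slack=6)
Line 7: ['vector', 'island'] (min_width=13, slack=1)
Line 8: ['coffee', 'draw'] (min_width=11, slack=3)
Line 9: ['vector', 'chair'] (min_width=12, slack=2)
Line 10: ['voice', 'they'] (min_width=10, slack=4)
Line 11: ['wind'] (min_width=4, slack=10)
Total lines: 11

Answer: 11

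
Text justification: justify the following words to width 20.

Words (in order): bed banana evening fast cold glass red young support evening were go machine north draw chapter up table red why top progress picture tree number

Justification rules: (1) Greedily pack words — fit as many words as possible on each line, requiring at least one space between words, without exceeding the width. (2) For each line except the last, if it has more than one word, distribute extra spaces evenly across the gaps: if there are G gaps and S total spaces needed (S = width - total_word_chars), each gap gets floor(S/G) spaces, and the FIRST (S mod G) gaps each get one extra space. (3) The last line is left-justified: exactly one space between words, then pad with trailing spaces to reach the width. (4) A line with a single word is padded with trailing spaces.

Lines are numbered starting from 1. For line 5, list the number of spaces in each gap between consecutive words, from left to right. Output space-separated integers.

Answer: 2 2

Derivation:
Line 1: ['bed', 'banana', 'evening'] (min_width=18, slack=2)
Line 2: ['fast', 'cold', 'glass', 'red'] (min_width=19, slack=1)
Line 3: ['young', 'support'] (min_width=13, slack=7)
Line 4: ['evening', 'were', 'go'] (min_width=15, slack=5)
Line 5: ['machine', 'north', 'draw'] (min_width=18, slack=2)
Line 6: ['chapter', 'up', 'table', 'red'] (min_width=20, slack=0)
Line 7: ['why', 'top', 'progress'] (min_width=16, slack=4)
Line 8: ['picture', 'tree', 'number'] (min_width=19, slack=1)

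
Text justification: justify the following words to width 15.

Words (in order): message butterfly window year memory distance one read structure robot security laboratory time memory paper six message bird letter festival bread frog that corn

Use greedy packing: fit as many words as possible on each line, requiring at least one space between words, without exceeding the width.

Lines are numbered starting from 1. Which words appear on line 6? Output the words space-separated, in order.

Line 1: ['message'] (min_width=7, slack=8)
Line 2: ['butterfly'] (min_width=9, slack=6)
Line 3: ['window', 'year'] (min_width=11, slack=4)
Line 4: ['memory', 'distance'] (min_width=15, slack=0)
Line 5: ['one', 'read'] (min_width=8, slack=7)
Line 6: ['structure', 'robot'] (min_width=15, slack=0)
Line 7: ['security'] (min_width=8, slack=7)
Line 8: ['laboratory', 'time'] (min_width=15, slack=0)
Line 9: ['memory', 'paper'] (min_width=12, slack=3)
Line 10: ['six', 'message'] (min_width=11, slack=4)
Line 11: ['bird', 'letter'] (min_width=11, slack=4)
Line 12: ['festival', 'bread'] (min_width=14, slack=1)
Line 13: ['frog', 'that', 'corn'] (min_width=14, slack=1)

Answer: structure robot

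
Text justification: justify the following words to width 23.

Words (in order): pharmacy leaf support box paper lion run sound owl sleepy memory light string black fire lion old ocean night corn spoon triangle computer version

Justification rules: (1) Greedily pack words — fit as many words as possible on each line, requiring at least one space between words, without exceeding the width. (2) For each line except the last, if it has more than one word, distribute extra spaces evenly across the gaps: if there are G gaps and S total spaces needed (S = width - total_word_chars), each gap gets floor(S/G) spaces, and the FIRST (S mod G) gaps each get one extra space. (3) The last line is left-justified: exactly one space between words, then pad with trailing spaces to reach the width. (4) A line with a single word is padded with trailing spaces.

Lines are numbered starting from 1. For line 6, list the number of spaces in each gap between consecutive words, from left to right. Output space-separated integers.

Line 1: ['pharmacy', 'leaf', 'support'] (min_width=21, slack=2)
Line 2: ['box', 'paper', 'lion', 'run'] (min_width=18, slack=5)
Line 3: ['sound', 'owl', 'sleepy', 'memory'] (min_width=23, slack=0)
Line 4: ['light', 'string', 'black', 'fire'] (min_width=23, slack=0)
Line 5: ['lion', 'old', 'ocean', 'night'] (min_width=20, slack=3)
Line 6: ['corn', 'spoon', 'triangle'] (min_width=19, slack=4)
Line 7: ['computer', 'version'] (min_width=16, slack=7)

Answer: 3 3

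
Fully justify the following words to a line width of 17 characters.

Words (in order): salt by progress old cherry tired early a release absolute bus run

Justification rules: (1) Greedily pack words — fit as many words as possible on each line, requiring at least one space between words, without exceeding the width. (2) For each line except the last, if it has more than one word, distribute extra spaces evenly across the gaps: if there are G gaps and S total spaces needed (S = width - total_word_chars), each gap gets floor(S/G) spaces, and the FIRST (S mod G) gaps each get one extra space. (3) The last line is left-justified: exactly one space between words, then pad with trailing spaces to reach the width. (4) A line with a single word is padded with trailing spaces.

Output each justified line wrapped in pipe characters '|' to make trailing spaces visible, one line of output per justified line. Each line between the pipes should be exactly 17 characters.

Answer: |salt  by progress|
|old  cherry tired|
|early  a  release|
|absolute bus run |

Derivation:
Line 1: ['salt', 'by', 'progress'] (min_width=16, slack=1)
Line 2: ['old', 'cherry', 'tired'] (min_width=16, slack=1)
Line 3: ['early', 'a', 'release'] (min_width=15, slack=2)
Line 4: ['absolute', 'bus', 'run'] (min_width=16, slack=1)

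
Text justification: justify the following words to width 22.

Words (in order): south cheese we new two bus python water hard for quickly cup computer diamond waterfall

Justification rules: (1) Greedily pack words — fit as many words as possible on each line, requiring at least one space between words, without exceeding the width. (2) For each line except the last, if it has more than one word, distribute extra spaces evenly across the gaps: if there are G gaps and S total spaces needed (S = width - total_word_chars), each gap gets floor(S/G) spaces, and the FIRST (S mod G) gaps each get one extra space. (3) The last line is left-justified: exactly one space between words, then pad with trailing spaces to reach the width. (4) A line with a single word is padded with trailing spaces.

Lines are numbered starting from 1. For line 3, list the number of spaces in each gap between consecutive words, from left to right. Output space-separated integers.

Line 1: ['south', 'cheese', 'we', 'new'] (min_width=19, slack=3)
Line 2: ['two', 'bus', 'python', 'water'] (min_width=20, slack=2)
Line 3: ['hard', 'for', 'quickly', 'cup'] (min_width=20, slack=2)
Line 4: ['computer', 'diamond'] (min_width=16, slack=6)
Line 5: ['waterfall'] (min_width=9, slack=13)

Answer: 2 2 1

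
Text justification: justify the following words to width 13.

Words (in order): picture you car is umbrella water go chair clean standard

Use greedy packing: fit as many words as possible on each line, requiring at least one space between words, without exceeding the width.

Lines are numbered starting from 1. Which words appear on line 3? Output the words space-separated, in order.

Line 1: ['picture', 'you'] (min_width=11, slack=2)
Line 2: ['car', 'is'] (min_width=6, slack=7)
Line 3: ['umbrella'] (min_width=8, slack=5)
Line 4: ['water', 'go'] (min_width=8, slack=5)
Line 5: ['chair', 'clean'] (min_width=11, slack=2)
Line 6: ['standard'] (min_width=8, slack=5)

Answer: umbrella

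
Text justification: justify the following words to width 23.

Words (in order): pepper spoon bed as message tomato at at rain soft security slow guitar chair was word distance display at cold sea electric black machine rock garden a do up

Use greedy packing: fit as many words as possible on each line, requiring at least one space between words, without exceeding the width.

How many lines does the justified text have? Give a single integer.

Answer: 8

Derivation:
Line 1: ['pepper', 'spoon', 'bed', 'as'] (min_width=19, slack=4)
Line 2: ['message', 'tomato', 'at', 'at'] (min_width=20, slack=3)
Line 3: ['rain', 'soft', 'security', 'slow'] (min_width=23, slack=0)
Line 4: ['guitar', 'chair', 'was', 'word'] (min_width=21, slack=2)
Line 5: ['distance', 'display', 'at'] (min_width=19, slack=4)
Line 6: ['cold', 'sea', 'electric', 'black'] (min_width=23, slack=0)
Line 7: ['machine', 'rock', 'garden', 'a'] (min_width=21, slack=2)
Line 8: ['do', 'up'] (min_width=5, slack=18)
Total lines: 8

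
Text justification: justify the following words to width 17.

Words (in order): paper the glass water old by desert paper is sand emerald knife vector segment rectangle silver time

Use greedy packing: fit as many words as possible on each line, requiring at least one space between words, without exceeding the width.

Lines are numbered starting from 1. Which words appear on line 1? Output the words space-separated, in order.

Line 1: ['paper', 'the', 'glass'] (min_width=15, slack=2)
Line 2: ['water', 'old', 'by'] (min_width=12, slack=5)
Line 3: ['desert', 'paper', 'is'] (min_width=15, slack=2)
Line 4: ['sand', 'emerald'] (min_width=12, slack=5)
Line 5: ['knife', 'vector'] (min_width=12, slack=5)
Line 6: ['segment', 'rectangle'] (min_width=17, slack=0)
Line 7: ['silver', 'time'] (min_width=11, slack=6)

Answer: paper the glass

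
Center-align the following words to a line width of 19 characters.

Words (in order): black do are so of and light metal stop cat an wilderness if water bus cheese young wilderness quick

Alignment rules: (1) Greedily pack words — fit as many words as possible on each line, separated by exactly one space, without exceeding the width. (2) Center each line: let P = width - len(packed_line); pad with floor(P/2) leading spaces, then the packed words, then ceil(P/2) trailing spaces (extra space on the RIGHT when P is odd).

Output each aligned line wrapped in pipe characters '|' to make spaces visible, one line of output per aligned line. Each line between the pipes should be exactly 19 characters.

Line 1: ['black', 'do', 'are', 'so', 'of'] (min_width=18, slack=1)
Line 2: ['and', 'light', 'metal'] (min_width=15, slack=4)
Line 3: ['stop', 'cat', 'an'] (min_width=11, slack=8)
Line 4: ['wilderness', 'if', 'water'] (min_width=19, slack=0)
Line 5: ['bus', 'cheese', 'young'] (min_width=16, slack=3)
Line 6: ['wilderness', 'quick'] (min_width=16, slack=3)

Answer: |black do are so of |
|  and light metal  |
|    stop cat an    |
|wilderness if water|
| bus cheese young  |
| wilderness quick  |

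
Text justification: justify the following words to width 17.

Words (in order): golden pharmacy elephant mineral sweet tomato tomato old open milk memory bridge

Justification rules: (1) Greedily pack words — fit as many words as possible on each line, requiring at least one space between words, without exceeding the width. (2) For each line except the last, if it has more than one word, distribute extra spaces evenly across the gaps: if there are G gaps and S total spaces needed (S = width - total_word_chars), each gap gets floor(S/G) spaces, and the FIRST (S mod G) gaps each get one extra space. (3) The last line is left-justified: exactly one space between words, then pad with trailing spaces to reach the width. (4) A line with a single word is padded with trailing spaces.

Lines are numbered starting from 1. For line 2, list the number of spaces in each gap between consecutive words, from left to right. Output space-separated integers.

Answer: 2

Derivation:
Line 1: ['golden', 'pharmacy'] (min_width=15, slack=2)
Line 2: ['elephant', 'mineral'] (min_width=16, slack=1)
Line 3: ['sweet', 'tomato'] (min_width=12, slack=5)
Line 4: ['tomato', 'old', 'open'] (min_width=15, slack=2)
Line 5: ['milk', 'memory'] (min_width=11, slack=6)
Line 6: ['bridge'] (min_width=6, slack=11)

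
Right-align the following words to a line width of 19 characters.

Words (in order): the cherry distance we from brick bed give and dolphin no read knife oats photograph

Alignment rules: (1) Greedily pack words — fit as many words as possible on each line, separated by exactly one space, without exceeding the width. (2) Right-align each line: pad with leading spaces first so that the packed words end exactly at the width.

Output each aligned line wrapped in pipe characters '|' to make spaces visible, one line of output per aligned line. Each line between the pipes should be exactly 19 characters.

Line 1: ['the', 'cherry', 'distance'] (min_width=19, slack=0)
Line 2: ['we', 'from', 'brick', 'bed'] (min_width=17, slack=2)
Line 3: ['give', 'and', 'dolphin', 'no'] (min_width=19, slack=0)
Line 4: ['read', 'knife', 'oats'] (min_width=15, slack=4)
Line 5: ['photograph'] (min_width=10, slack=9)

Answer: |the cherry distance|
|  we from brick bed|
|give and dolphin no|
|    read knife oats|
|         photograph|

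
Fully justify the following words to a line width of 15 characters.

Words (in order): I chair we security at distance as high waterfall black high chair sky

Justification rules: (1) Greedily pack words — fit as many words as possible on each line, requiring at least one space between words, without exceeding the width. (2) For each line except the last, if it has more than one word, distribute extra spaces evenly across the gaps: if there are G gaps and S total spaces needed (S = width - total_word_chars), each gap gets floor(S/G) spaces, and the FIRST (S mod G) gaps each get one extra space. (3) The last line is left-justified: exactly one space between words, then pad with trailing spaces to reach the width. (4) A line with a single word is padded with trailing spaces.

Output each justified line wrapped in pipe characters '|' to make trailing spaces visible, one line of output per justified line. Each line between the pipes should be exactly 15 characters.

Answer: |I    chair   we|
|security     at|
|distance     as|
|high  waterfall|
|black      high|
|chair sky      |

Derivation:
Line 1: ['I', 'chair', 'we'] (min_width=10, slack=5)
Line 2: ['security', 'at'] (min_width=11, slack=4)
Line 3: ['distance', 'as'] (min_width=11, slack=4)
Line 4: ['high', 'waterfall'] (min_width=14, slack=1)
Line 5: ['black', 'high'] (min_width=10, slack=5)
Line 6: ['chair', 'sky'] (min_width=9, slack=6)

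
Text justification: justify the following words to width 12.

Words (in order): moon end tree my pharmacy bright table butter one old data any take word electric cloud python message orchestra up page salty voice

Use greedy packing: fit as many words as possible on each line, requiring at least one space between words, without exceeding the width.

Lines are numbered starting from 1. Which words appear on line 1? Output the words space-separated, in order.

Answer: moon end

Derivation:
Line 1: ['moon', 'end'] (min_width=8, slack=4)
Line 2: ['tree', 'my'] (min_width=7, slack=5)
Line 3: ['pharmacy'] (min_width=8, slack=4)
Line 4: ['bright', 'table'] (min_width=12, slack=0)
Line 5: ['butter', 'one'] (min_width=10, slack=2)
Line 6: ['old', 'data', 'any'] (min_width=12, slack=0)
Line 7: ['take', 'word'] (min_width=9, slack=3)
Line 8: ['electric'] (min_width=8, slack=4)
Line 9: ['cloud', 'python'] (min_width=12, slack=0)
Line 10: ['message'] (min_width=7, slack=5)
Line 11: ['orchestra', 'up'] (min_width=12, slack=0)
Line 12: ['page', 'salty'] (min_width=10, slack=2)
Line 13: ['voice'] (min_width=5, slack=7)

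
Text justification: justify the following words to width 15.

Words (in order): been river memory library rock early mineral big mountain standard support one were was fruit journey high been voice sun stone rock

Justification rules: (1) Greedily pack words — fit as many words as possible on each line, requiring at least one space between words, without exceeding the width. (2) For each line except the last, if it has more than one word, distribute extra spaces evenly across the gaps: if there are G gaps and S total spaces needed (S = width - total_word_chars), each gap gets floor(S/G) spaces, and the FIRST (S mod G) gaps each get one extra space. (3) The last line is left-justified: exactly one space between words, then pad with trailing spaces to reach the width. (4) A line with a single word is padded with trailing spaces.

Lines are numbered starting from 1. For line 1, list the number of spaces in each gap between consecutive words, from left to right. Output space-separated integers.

Answer: 6

Derivation:
Line 1: ['been', 'river'] (min_width=10, slack=5)
Line 2: ['memory', 'library'] (min_width=14, slack=1)
Line 3: ['rock', 'early'] (min_width=10, slack=5)
Line 4: ['mineral', 'big'] (min_width=11, slack=4)
Line 5: ['mountain'] (min_width=8, slack=7)
Line 6: ['standard'] (min_width=8, slack=7)
Line 7: ['support', 'one'] (min_width=11, slack=4)
Line 8: ['were', 'was', 'fruit'] (min_width=14, slack=1)
Line 9: ['journey', 'high'] (min_width=12, slack=3)
Line 10: ['been', 'voice', 'sun'] (min_width=14, slack=1)
Line 11: ['stone', 'rock'] (min_width=10, slack=5)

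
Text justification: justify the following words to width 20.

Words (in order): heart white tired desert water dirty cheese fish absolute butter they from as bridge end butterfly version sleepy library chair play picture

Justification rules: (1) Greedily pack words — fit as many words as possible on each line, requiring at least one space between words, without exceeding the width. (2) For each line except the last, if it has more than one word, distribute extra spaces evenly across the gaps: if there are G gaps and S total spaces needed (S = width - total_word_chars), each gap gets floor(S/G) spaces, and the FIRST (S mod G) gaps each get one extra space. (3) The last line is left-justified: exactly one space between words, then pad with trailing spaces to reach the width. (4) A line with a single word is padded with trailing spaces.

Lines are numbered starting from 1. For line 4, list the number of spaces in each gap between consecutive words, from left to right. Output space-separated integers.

Answer: 2 1 1

Derivation:
Line 1: ['heart', 'white', 'tired'] (min_width=17, slack=3)
Line 2: ['desert', 'water', 'dirty'] (min_width=18, slack=2)
Line 3: ['cheese', 'fish', 'absolute'] (min_width=20, slack=0)
Line 4: ['butter', 'they', 'from', 'as'] (min_width=19, slack=1)
Line 5: ['bridge', 'end', 'butterfly'] (min_width=20, slack=0)
Line 6: ['version', 'sleepy'] (min_width=14, slack=6)
Line 7: ['library', 'chair', 'play'] (min_width=18, slack=2)
Line 8: ['picture'] (min_width=7, slack=13)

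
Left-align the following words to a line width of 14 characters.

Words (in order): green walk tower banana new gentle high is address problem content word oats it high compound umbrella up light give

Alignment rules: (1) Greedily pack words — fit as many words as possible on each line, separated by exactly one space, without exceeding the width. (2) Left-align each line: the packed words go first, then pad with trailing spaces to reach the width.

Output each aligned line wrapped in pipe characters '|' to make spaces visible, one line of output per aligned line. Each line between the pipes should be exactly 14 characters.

Answer: |green walk    |
|tower banana  |
|new gentle    |
|high is       |
|address       |
|problem       |
|content word  |
|oats it high  |
|compound      |
|umbrella up   |
|light give    |

Derivation:
Line 1: ['green', 'walk'] (min_width=10, slack=4)
Line 2: ['tower', 'banana'] (min_width=12, slack=2)
Line 3: ['new', 'gentle'] (min_width=10, slack=4)
Line 4: ['high', 'is'] (min_width=7, slack=7)
Line 5: ['address'] (min_width=7, slack=7)
Line 6: ['problem'] (min_width=7, slack=7)
Line 7: ['content', 'word'] (min_width=12, slack=2)
Line 8: ['oats', 'it', 'high'] (min_width=12, slack=2)
Line 9: ['compound'] (min_width=8, slack=6)
Line 10: ['umbrella', 'up'] (min_width=11, slack=3)
Line 11: ['light', 'give'] (min_width=10, slack=4)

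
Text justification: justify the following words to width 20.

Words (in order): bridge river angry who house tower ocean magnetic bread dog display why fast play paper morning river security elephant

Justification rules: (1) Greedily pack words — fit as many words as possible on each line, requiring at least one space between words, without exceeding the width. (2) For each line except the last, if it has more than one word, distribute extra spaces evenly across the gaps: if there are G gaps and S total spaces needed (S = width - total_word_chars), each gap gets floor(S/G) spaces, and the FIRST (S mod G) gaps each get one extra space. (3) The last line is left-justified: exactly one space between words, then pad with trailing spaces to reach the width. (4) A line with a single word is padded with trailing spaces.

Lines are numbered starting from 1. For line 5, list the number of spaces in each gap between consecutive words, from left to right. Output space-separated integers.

Line 1: ['bridge', 'river', 'angry'] (min_width=18, slack=2)
Line 2: ['who', 'house', 'tower'] (min_width=15, slack=5)
Line 3: ['ocean', 'magnetic', 'bread'] (min_width=20, slack=0)
Line 4: ['dog', 'display', 'why', 'fast'] (min_width=20, slack=0)
Line 5: ['play', 'paper', 'morning'] (min_width=18, slack=2)
Line 6: ['river', 'security'] (min_width=14, slack=6)
Line 7: ['elephant'] (min_width=8, slack=12)

Answer: 2 2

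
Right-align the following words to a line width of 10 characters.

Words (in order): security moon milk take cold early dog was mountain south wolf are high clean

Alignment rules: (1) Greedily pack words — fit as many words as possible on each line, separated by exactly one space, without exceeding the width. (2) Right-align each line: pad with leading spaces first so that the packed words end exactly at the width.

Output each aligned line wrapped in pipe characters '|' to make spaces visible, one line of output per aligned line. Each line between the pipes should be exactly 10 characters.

Line 1: ['security'] (min_width=8, slack=2)
Line 2: ['moon', 'milk'] (min_width=9, slack=1)
Line 3: ['take', 'cold'] (min_width=9, slack=1)
Line 4: ['early', 'dog'] (min_width=9, slack=1)
Line 5: ['was'] (min_width=3, slack=7)
Line 6: ['mountain'] (min_width=8, slack=2)
Line 7: ['south', 'wolf'] (min_width=10, slack=0)
Line 8: ['are', 'high'] (min_width=8, slack=2)
Line 9: ['clean'] (min_width=5, slack=5)

Answer: |  security|
| moon milk|
| take cold|
| early dog|
|       was|
|  mountain|
|south wolf|
|  are high|
|     clean|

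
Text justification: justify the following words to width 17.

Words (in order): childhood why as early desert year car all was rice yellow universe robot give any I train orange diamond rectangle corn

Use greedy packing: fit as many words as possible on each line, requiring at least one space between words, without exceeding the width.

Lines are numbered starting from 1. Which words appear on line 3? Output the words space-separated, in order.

Answer: car all was rice

Derivation:
Line 1: ['childhood', 'why', 'as'] (min_width=16, slack=1)
Line 2: ['early', 'desert', 'year'] (min_width=17, slack=0)
Line 3: ['car', 'all', 'was', 'rice'] (min_width=16, slack=1)
Line 4: ['yellow', 'universe'] (min_width=15, slack=2)
Line 5: ['robot', 'give', 'any', 'I'] (min_width=16, slack=1)
Line 6: ['train', 'orange'] (min_width=12, slack=5)
Line 7: ['diamond', 'rectangle'] (min_width=17, slack=0)
Line 8: ['corn'] (min_width=4, slack=13)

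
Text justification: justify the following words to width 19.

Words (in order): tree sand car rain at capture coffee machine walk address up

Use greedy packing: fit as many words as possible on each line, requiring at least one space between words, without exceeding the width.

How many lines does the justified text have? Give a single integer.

Line 1: ['tree', 'sand', 'car', 'rain'] (min_width=18, slack=1)
Line 2: ['at', 'capture', 'coffee'] (min_width=17, slack=2)
Line 3: ['machine', 'walk'] (min_width=12, slack=7)
Line 4: ['address', 'up'] (min_width=10, slack=9)
Total lines: 4

Answer: 4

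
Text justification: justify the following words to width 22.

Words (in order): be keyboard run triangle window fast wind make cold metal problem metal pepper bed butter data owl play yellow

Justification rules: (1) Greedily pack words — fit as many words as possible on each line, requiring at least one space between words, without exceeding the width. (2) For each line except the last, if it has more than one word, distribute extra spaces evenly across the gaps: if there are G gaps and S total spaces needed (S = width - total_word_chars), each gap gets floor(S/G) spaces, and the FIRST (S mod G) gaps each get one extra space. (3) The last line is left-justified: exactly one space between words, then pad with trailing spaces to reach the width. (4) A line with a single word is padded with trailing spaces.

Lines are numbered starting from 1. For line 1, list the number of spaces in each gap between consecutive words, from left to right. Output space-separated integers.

Answer: 5 4

Derivation:
Line 1: ['be', 'keyboard', 'run'] (min_width=15, slack=7)
Line 2: ['triangle', 'window', 'fast'] (min_width=20, slack=2)
Line 3: ['wind', 'make', 'cold', 'metal'] (min_width=20, slack=2)
Line 4: ['problem', 'metal', 'pepper'] (min_width=20, slack=2)
Line 5: ['bed', 'butter', 'data', 'owl'] (min_width=19, slack=3)
Line 6: ['play', 'yellow'] (min_width=11, slack=11)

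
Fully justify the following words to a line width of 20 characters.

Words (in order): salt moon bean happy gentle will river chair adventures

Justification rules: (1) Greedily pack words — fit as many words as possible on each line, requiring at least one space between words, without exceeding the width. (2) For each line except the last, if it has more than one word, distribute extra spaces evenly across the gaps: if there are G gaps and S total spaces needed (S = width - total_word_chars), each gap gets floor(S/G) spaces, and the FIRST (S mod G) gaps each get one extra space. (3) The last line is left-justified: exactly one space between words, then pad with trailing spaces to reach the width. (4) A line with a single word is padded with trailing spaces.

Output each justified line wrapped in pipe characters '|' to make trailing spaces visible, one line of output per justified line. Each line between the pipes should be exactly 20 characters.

Answer: |salt moon bean happy|
|gentle   will  river|
|chair adventures    |

Derivation:
Line 1: ['salt', 'moon', 'bean', 'happy'] (min_width=20, slack=0)
Line 2: ['gentle', 'will', 'river'] (min_width=17, slack=3)
Line 3: ['chair', 'adventures'] (min_width=16, slack=4)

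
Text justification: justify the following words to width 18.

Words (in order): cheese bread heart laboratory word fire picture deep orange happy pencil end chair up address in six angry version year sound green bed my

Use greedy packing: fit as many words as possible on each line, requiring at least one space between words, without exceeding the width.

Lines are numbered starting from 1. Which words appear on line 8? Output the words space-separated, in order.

Line 1: ['cheese', 'bread', 'heart'] (min_width=18, slack=0)
Line 2: ['laboratory', 'word'] (min_width=15, slack=3)
Line 3: ['fire', 'picture', 'deep'] (min_width=17, slack=1)
Line 4: ['orange', 'happy'] (min_width=12, slack=6)
Line 5: ['pencil', 'end', 'chair'] (min_width=16, slack=2)
Line 6: ['up', 'address', 'in', 'six'] (min_width=17, slack=1)
Line 7: ['angry', 'version', 'year'] (min_width=18, slack=0)
Line 8: ['sound', 'green', 'bed', 'my'] (min_width=18, slack=0)

Answer: sound green bed my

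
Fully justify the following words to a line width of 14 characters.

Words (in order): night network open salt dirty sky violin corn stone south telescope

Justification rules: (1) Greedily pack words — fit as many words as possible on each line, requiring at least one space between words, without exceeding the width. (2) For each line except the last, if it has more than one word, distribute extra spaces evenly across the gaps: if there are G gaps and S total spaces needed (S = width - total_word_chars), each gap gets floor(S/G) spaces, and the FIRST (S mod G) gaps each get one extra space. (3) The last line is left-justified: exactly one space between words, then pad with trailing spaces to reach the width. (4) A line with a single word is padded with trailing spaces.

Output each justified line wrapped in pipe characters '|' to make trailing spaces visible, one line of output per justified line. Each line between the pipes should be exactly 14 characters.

Answer: |night  network|
|open      salt|
|dirty      sky|
|violin    corn|
|stone    south|
|telescope     |

Derivation:
Line 1: ['night', 'network'] (min_width=13, slack=1)
Line 2: ['open', 'salt'] (min_width=9, slack=5)
Line 3: ['dirty', 'sky'] (min_width=9, slack=5)
Line 4: ['violin', 'corn'] (min_width=11, slack=3)
Line 5: ['stone', 'south'] (min_width=11, slack=3)
Line 6: ['telescope'] (min_width=9, slack=5)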